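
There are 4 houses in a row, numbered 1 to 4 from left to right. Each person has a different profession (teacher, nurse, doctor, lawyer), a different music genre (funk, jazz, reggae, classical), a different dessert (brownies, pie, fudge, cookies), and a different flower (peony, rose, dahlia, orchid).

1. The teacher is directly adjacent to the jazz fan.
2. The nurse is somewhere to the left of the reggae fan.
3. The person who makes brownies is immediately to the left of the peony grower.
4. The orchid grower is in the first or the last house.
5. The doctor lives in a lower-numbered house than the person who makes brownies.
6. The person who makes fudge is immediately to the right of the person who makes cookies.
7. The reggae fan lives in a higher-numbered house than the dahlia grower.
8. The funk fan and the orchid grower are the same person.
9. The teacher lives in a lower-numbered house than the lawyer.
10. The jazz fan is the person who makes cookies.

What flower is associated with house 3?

That leaves lawyer as the profession for house 4.
The doctor is narrowed to house 1 or 2; consider each.
Placing it in house 2 leads to a contradiction, so it's in house 1.
The nurse is narrowed to house 2 or 3; consider each.
Placing it in house 2 leads to a contradiction, so it's in house 3.
By clue 2, the reggae fan is in house 4.
That leaves teacher as the profession for house 2.
Clue 8 places the orchid grower in house 1.
The only music genre still possible for house 1 is funk.
So house 2 gets classical for music genre.
House 3 music genre: only jazz fits.
From clue 10, the person who makes cookies must be in house 3.
That leaves pie as the dessert for house 1.
House 4's dessert must be fudge (nothing else left).
Clue 3 places the peony grower in house 3.
House 2's dessert must be brownies (nothing else left).
That leaves dahlia as the flower for house 2.
That leaves rose as the flower for house 4.
So: house 1 = doctor/funk/pie/orchid, house 2 = teacher/classical/brownies/dahlia, house 3 = nurse/jazz/cookies/peony, house 4 = lawyer/reggae/fudge/rose.

peony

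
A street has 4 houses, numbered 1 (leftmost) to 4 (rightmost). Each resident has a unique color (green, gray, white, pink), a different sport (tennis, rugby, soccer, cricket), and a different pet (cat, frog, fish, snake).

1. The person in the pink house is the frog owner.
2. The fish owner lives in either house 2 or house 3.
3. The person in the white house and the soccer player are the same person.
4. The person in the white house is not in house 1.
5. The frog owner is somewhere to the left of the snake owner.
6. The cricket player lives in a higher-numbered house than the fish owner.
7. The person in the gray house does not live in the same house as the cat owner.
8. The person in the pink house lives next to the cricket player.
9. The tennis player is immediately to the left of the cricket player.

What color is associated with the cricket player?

House 1's sport must be rugby (nothing else left).
The only pet still possible for house 1 is cat.
House 4's pet must be snake (nothing else left).
The only color still possible for house 1 is green.
The person in the pink house is narrowed to house 2 or 3; consider each.
Placing it in house 2 leads to a contradiction, so it's in house 3.
Clue 1 places the frog owner in house 3.
Clue 8 places the cricket player in house 4.
From clue 9, the tennis player must be in house 3.
That leaves soccer as the sport for house 2.
The only pet still possible for house 2 is fish.
Clue 3 places the person in the white house in house 2.
House 4 color: only gray fits.
So: house 1 = green/rugby/cat, house 2 = white/soccer/fish, house 3 = pink/tennis/frog, house 4 = gray/cricket/snake.

gray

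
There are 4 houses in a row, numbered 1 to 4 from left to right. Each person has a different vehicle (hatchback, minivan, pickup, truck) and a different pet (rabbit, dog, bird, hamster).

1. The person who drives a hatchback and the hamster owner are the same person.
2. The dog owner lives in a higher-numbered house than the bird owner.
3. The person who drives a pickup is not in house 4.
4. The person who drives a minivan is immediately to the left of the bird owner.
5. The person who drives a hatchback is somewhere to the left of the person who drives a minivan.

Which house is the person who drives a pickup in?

3

The person who drives a hatchback is in house 1 (clue 5).
By clue 5, the person who drives a minivan is in house 2.
That leaves pickup as the vehicle for house 3.
The only vehicle still possible for house 4 is truck.
By clue 1, the hamster owner is in house 1.
By clue 4, the bird owner is in house 3.
The only pet still possible for house 2 is rabbit.
House 4 pet: only dog fits.
So: house 1 = hatchback/hamster, house 2 = minivan/rabbit, house 3 = pickup/bird, house 4 = truck/dog.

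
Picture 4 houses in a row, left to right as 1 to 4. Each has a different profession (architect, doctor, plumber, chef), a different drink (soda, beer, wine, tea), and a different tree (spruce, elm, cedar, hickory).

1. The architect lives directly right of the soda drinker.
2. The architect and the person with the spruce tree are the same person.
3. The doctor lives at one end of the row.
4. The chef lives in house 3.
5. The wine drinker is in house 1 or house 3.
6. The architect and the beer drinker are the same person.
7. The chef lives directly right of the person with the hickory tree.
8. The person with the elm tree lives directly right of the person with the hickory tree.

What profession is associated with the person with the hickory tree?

Clue 4 places the chef in house 3.
The person with the hickory tree is in house 2 (clue 7).
Clue 8: the person with the elm tree is in house 3.
The only tree still possible for house 1 is cedar.
The only tree still possible for house 4 is spruce.
Clue 2: the architect is in house 4.
Clue 6 places the beer drinker in house 4.
That leaves doctor as the profession for house 1.
That leaves plumber as the profession for house 2.
That leaves tea as the drink for house 2.
Clue 1 places the soda drinker in house 3.
House 1's drink must be wine (nothing else left).
So: house 1 = doctor/wine/cedar, house 2 = plumber/tea/hickory, house 3 = chef/soda/elm, house 4 = architect/beer/spruce.

plumber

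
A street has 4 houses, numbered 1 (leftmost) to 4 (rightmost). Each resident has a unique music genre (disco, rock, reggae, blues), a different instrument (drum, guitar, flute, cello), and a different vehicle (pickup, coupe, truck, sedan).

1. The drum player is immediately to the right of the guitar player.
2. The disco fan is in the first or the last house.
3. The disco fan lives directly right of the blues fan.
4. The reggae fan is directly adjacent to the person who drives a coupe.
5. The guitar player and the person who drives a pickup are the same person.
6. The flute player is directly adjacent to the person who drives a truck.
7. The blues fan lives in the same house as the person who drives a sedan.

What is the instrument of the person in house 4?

cello

The disco fan is in house 4 (clue 3).
From clue 3, the blues fan must be in house 3.
Clue 7 places the person who drives a sedan in house 3.
The only vehicle still possible for house 4 is truck.
The flute player is in house 3 (clue 6).
House 4's instrument must be cello (nothing else left).
By clue 1, the guitar player is in house 1.
By clue 5, the person who drives a pickup is in house 1.
The only instrument still possible for house 2 is drum.
That leaves coupe as the vehicle for house 2.
The reggae fan is in house 1 (clue 4).
That leaves rock as the music genre for house 2.
So: house 1 = reggae/guitar/pickup, house 2 = rock/drum/coupe, house 3 = blues/flute/sedan, house 4 = disco/cello/truck.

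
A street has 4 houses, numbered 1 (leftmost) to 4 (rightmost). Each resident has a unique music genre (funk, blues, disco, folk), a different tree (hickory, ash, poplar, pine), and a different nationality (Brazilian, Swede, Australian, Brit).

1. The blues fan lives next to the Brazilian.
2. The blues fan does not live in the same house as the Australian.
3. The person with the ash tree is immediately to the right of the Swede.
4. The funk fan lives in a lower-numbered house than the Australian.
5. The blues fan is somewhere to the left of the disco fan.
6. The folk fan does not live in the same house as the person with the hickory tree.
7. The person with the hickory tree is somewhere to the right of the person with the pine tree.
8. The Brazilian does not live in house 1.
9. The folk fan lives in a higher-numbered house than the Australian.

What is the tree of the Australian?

The folk fan is narrowed to house 3 or 4; consider each.
Placing it in house 3 leads to a contradiction, so it's in house 4.
House 3's music genre must be disco (nothing else left).
The only nationality still possible for house 4 is Brit.
The only nationality still possible for house 1 is Swede.
Clue 3: the person with the ash tree is in house 2.
So house 1 gets pine for tree.
House 4's tree must be poplar (nothing else left).
House 3's tree must be hickory (nothing else left).
The blues fan is narrowed to house 1 or 2; consider each.
Placing it in house 2 leads to a contradiction, so it's in house 1.
From clue 1, the Brazilian must be in house 2.
House 2's music genre must be funk (nothing else left).
The only nationality still possible for house 3 is Australian.
So: house 1 = blues/pine/Swede, house 2 = funk/ash/Brazilian, house 3 = disco/hickory/Australian, house 4 = folk/poplar/Brit.

hickory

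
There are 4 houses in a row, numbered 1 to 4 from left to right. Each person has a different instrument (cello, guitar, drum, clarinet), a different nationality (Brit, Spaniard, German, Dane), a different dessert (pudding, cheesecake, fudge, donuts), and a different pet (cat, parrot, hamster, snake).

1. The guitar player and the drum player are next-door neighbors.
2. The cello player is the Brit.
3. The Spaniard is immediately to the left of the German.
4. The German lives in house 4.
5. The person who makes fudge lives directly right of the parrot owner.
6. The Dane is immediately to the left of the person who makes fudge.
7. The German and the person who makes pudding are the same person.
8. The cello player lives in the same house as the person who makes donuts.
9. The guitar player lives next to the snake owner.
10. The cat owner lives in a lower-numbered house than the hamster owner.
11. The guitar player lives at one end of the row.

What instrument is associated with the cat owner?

By clue 4, the German is in house 4.
By clue 7, the person who makes pudding is in house 4.
Clue 3 places the Spaniard in house 3.
House 4's pet must be hamster (nothing else left).
The cello player is narrowed to house 1 or 2; consider each.
Placing it in house 2 leads to a contradiction, so it's in house 1.
Clue 2: the Brit is in house 1.
By clue 8, the person who makes donuts is in house 1.
So house 4 gets guitar for instrument.
House 2 nationality: only Dane fits.
Clue 1: the drum player is in house 3.
Clue 6 places the person who makes fudge in house 3.
Clue 9 places the snake owner in house 3.
House 2's instrument must be clarinet (nothing else left).
The only dessert still possible for house 2 is cheesecake.
The parrot owner is in house 2 (clue 5).
So house 1 gets cat for pet.
So: house 1 = cello/Brit/donuts/cat, house 2 = clarinet/Dane/cheesecake/parrot, house 3 = drum/Spaniard/fudge/snake, house 4 = guitar/German/pudding/hamster.

cello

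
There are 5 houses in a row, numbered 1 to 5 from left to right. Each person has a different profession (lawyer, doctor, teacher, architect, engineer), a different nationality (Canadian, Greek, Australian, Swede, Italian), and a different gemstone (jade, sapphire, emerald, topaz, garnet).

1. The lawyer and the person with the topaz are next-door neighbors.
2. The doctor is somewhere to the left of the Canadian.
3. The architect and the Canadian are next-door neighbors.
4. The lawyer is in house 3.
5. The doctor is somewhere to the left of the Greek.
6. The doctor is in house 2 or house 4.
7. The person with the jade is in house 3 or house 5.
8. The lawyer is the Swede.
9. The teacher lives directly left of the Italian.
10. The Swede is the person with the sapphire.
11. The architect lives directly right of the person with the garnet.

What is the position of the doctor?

2

By clue 4, the lawyer is in house 3.
Clue 8 places the Swede in house 3.
From clue 10, the person with the sapphire must be in house 3.
House 1's nationality must be Australian (nothing else left).
From clue 11, the architect must be in house 5.
From clue 11, the person with the garnet must be in house 4.
House 2's nationality must be Italian (nothing else left).
So house 1 gets emerald for gemstone.
The only gemstone still possible for house 2 is topaz.
The only gemstone still possible for house 5 is jade.
Clue 3 places the Canadian in house 4.
Clue 9 places the teacher in house 1.
That leaves Greek as the nationality for house 5.
From clue 2, the doctor must be in house 2.
The only profession still possible for house 4 is engineer.
So: house 1 = teacher/Australian/emerald, house 2 = doctor/Italian/topaz, house 3 = lawyer/Swede/sapphire, house 4 = engineer/Canadian/garnet, house 5 = architect/Greek/jade.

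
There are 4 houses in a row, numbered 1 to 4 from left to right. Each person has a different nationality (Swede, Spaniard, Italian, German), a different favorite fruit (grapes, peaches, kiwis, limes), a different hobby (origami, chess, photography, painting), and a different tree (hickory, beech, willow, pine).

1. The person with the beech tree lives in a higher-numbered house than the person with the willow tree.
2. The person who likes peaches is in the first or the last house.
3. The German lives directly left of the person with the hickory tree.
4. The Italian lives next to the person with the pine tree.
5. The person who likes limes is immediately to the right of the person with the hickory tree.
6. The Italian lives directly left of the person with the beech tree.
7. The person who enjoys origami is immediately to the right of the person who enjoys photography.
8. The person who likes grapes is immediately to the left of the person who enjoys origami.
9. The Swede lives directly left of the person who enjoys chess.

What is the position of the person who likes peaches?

The only nationality still possible for house 4 is Spaniard.
The German is narrowed to house 1 or 2; consider each.
Placing it in house 1 leads to a contradiction, so it's in house 2.
From clue 3, the person with the hickory tree must be in house 3.
By clue 5, the person who likes limes is in house 4.
The only favorite fruit still possible for house 1 is peaches.
House 1 tree: only willow fits.
House 1's hobby must be painting (nothing else left).
The Italian is narrowed to house 1 or 3; consider each.
Placing it in house 1 leads to a contradiction, so it's in house 3.
Clue 6 places the person with the beech tree in house 4.
House 1's nationality must be Swede (nothing else left).
So house 2 gets pine for tree.
By clue 9, the person who enjoys chess is in house 2.
That leaves photography as the hobby for house 3.
House 4 hobby: only origami fits.
The person who likes grapes is in house 3 (clue 8).
That leaves kiwis as the favorite fruit for house 2.
So: house 1 = Swede/peaches/painting/willow, house 2 = German/kiwis/chess/pine, house 3 = Italian/grapes/photography/hickory, house 4 = Spaniard/limes/origami/beech.

1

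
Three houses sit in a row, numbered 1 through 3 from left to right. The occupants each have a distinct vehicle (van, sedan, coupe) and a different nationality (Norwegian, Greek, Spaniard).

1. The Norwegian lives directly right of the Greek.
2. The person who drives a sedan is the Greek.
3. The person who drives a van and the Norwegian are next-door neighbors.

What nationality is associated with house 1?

The person who drives a sedan is narrowed to house 1 or 2; consider each.
Placing it in house 2 leads to a contradiction, so it's in house 1.
Clue 2: the Greek is in house 1.
The Norwegian is in house 2 (clue 1).
From clue 3, the person who drives a van must be in house 3.
House 2 vehicle: only coupe fits.
That leaves Spaniard as the nationality for house 3.
So: house 1 = sedan/Greek, house 2 = coupe/Norwegian, house 3 = van/Spaniard.

Greek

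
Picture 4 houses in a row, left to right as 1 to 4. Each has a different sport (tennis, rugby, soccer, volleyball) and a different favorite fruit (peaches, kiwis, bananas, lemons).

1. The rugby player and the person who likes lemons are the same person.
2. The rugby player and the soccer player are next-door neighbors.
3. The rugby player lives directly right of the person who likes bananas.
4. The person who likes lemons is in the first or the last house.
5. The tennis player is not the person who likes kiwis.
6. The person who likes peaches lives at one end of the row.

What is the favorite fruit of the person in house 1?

peaches

The rugby player is in house 4 (clue 1).
From clue 1, the person who likes lemons must be in house 4.
The soccer player is in house 3 (clue 2).
The person who likes bananas is in house 3 (clue 3).
The only favorite fruit still possible for house 2 is kiwis.
By clue 5, the tennis player is in house 1.
So house 2 gets volleyball for sport.
So house 1 gets peaches for favorite fruit.
So: house 1 = tennis/peaches, house 2 = volleyball/kiwis, house 3 = soccer/bananas, house 4 = rugby/lemons.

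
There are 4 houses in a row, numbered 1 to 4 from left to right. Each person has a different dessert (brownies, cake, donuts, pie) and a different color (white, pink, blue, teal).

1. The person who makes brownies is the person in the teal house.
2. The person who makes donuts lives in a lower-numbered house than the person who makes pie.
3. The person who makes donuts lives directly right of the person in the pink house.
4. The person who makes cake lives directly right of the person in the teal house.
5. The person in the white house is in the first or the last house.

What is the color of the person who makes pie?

The only dessert still possible for house 1 is brownies.
Clue 1 places the person in the teal house in house 1.
Clue 4 places the person who makes cake in house 2.
That leaves donuts as the dessert for house 3.
That leaves pie as the dessert for house 4.
House 3 color: only blue fits.
That leaves white as the color for house 4.
That leaves pink as the color for house 2.
So: house 1 = brownies/teal, house 2 = cake/pink, house 3 = donuts/blue, house 4 = pie/white.

white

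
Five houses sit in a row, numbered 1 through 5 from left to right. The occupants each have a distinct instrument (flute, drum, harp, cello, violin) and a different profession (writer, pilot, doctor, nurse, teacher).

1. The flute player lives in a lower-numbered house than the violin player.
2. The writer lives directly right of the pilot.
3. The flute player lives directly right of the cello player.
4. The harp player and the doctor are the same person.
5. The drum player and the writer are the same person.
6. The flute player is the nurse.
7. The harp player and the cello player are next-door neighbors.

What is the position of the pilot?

The cello player is narrowed to house 1 or 2 or 3; consider each.
Placing it in house 1 and house 3 leads to a contradiction, so it's in house 2.
The flute player is in house 3 (clue 3).
From clue 6, the nurse must be in house 3.
House 1 instrument: only harp fits.
Clue 4: the doctor is in house 1.
From clue 5, the drum player must be in house 5.
Clue 5 places the writer in house 5.
House 4 instrument: only violin fits.
House 2's profession must be teacher (nothing else left).
The only profession still possible for house 4 is pilot.
So: house 1 = harp/doctor, house 2 = cello/teacher, house 3 = flute/nurse, house 4 = violin/pilot, house 5 = drum/writer.

4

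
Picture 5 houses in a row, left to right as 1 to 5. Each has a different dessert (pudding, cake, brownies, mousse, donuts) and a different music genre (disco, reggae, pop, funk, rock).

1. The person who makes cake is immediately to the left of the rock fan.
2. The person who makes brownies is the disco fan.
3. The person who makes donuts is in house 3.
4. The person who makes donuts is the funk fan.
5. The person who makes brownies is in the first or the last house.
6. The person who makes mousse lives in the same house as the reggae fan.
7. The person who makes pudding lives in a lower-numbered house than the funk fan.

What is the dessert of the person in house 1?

cake

Clue 3: the person who makes donuts is in house 3.
Clue 4 places the funk fan in house 3.
The person who makes brownies is narrowed to house 1 or 5; consider each.
Placing it in house 1 leads to a contradiction, so it's in house 5.
The disco fan is in house 5 (clue 2).
The only music genre still possible for house 2 is rock.
Clue 1: the person who makes cake is in house 1.
The only dessert still possible for house 2 is pudding.
House 4 dessert: only mousse fits.
From clue 6, the reggae fan must be in house 4.
House 1's music genre must be pop (nothing else left).
So: house 1 = cake/pop, house 2 = pudding/rock, house 3 = donuts/funk, house 4 = mousse/reggae, house 5 = brownies/disco.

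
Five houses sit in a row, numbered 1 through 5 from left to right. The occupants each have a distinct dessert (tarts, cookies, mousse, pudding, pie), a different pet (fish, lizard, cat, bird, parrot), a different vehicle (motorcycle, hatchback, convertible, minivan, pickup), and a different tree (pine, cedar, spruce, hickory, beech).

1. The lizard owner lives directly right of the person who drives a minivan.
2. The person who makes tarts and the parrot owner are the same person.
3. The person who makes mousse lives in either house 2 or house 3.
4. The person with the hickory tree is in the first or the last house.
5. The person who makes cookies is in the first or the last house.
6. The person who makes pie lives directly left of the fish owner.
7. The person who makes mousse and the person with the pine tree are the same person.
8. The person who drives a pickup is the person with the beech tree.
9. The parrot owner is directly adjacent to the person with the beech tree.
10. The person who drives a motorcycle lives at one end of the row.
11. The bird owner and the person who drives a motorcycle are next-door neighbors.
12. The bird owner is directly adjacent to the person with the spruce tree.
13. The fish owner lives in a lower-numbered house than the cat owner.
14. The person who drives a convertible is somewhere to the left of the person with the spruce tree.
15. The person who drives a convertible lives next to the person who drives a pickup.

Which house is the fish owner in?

So house 1 gets parrot for pet.
From clue 2, the person who makes tarts must be in house 1.
The person with the beech tree is in house 2 (clue 9).
So house 4 gets pudding for dessert.
House 5's dessert must be cookies (nothing else left).
So house 4 gets cedar for tree.
The person who makes mousse is in house 3 (clue 7).
Clue 8: the person who drives a pickup is in house 2.
House 2 dessert: only pie fits.
That leaves hickory as the tree for house 1.
House 3 tree: only pine fits.
The only tree still possible for house 5 is spruce.
By clue 6, the fish owner is in house 3.
The bird owner is in house 4 (clue 12).
House 2 pet: only lizard fits.
House 5's pet must be cat (nothing else left).
Clue 1 places the person who drives a minivan in house 1.
From clue 11, the person who drives a motorcycle must be in house 5.
That leaves hatchback as the vehicle for house 4.
The only vehicle still possible for house 3 is convertible.
So: house 1 = tarts/parrot/minivan/hickory, house 2 = pie/lizard/pickup/beech, house 3 = mousse/fish/convertible/pine, house 4 = pudding/bird/hatchback/cedar, house 5 = cookies/cat/motorcycle/spruce.

3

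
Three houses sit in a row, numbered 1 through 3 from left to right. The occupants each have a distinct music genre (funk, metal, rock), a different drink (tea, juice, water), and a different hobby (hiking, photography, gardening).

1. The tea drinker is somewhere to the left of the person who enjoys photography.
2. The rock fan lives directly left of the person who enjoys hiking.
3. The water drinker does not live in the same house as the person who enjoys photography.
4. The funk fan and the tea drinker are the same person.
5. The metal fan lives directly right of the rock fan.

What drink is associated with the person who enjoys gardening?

tea

So house 3 gets metal for music genre.
House 1 hobby: only gardening fits.
Clue 5 places the rock fan in house 2.
That leaves funk as the music genre for house 1.
Clue 2 places the person who enjoys hiking in house 3.
From clue 4, the tea drinker must be in house 1.
House 2's hobby must be photography (nothing else left).
By clue 3, the water drinker is in house 3.
House 2's drink must be juice (nothing else left).
So: house 1 = funk/tea/gardening, house 2 = rock/juice/photography, house 3 = metal/water/hiking.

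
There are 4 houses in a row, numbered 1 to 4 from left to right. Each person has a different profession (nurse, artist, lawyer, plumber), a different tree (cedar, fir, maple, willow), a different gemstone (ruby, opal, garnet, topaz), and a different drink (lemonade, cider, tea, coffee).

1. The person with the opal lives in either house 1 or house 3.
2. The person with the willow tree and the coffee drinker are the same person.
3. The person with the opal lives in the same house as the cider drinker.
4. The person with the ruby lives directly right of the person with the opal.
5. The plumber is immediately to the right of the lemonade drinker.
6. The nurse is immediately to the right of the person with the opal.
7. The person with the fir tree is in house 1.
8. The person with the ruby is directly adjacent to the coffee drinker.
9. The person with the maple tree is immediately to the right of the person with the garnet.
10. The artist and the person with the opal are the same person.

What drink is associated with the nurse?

Clue 7: the person with the fir tree is in house 1.
House 4 drink: only tea fits.
Clue 2 places the person with the willow tree in house 3.
The coffee drinker is in house 3 (clue 2).
That leaves lemonade as the drink for house 2.
By clue 3, the person with the opal is in house 1.
From clue 4, the person with the ruby must be in house 2.
Clue 5 places the plumber in house 3.
From clue 6, the nurse must be in house 2.
Clue 10 places the artist in house 1.
So house 4 gets lawyer for profession.
So house 3 gets garnet for gemstone.
House 4's gemstone must be topaz (nothing else left).
That leaves cider as the drink for house 1.
Clue 9: the person with the maple tree is in house 4.
So house 2 gets cedar for tree.
So: house 1 = artist/fir/opal/cider, house 2 = nurse/cedar/ruby/lemonade, house 3 = plumber/willow/garnet/coffee, house 4 = lawyer/maple/topaz/tea.

lemonade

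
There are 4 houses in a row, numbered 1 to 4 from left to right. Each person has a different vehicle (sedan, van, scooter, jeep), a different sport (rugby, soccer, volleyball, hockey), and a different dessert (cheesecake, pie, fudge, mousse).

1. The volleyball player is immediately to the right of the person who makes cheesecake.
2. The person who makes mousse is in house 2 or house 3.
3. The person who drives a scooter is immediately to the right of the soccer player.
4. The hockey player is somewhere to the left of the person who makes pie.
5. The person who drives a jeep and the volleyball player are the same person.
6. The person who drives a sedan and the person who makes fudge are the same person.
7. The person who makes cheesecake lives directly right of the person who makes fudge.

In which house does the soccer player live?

The only dessert still possible for house 1 is fudge.
So house 4 gets pie for dessert.
From clue 6, the person who drives a sedan must be in house 1.
Clue 7 places the person who makes cheesecake in house 2.
So house 3 gets mousse for dessert.
By clue 1, the volleyball player is in house 3.
Clue 5: the person who drives a jeep is in house 3.
So house 4 gets rugby for sport.
The person who drives a scooter is in house 2 (clue 3).
Clue 3 places the soccer player in house 1.
House 4's vehicle must be van (nothing else left).
House 2's sport must be hockey (nothing else left).
So: house 1 = sedan/soccer/fudge, house 2 = scooter/hockey/cheesecake, house 3 = jeep/volleyball/mousse, house 4 = van/rugby/pie.

1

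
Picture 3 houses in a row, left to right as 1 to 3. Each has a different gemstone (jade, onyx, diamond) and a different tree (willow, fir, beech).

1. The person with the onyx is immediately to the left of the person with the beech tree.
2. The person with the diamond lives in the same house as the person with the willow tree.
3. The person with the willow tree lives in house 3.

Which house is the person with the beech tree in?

2

Clue 3 places the person with the willow tree in house 3.
That leaves fir as the tree for house 1.
The only tree still possible for house 2 is beech.
The person with the onyx is in house 1 (clue 1).
By clue 2, the person with the diamond is in house 3.
House 2 gemstone: only jade fits.
So: house 1 = onyx/fir, house 2 = jade/beech, house 3 = diamond/willow.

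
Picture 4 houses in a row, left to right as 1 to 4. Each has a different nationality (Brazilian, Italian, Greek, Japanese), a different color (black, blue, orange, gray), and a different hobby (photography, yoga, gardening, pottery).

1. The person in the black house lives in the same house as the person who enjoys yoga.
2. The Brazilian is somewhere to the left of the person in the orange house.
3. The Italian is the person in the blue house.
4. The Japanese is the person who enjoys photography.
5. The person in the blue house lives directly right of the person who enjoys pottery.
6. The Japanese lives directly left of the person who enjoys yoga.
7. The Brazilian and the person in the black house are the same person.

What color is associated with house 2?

black

House 1's color must be gray (nothing else left).
That leaves gardening as the hobby for house 4.
The Brazilian is narrowed to house 2 or 3; consider each.
Placing it in house 3 leads to a contradiction, so it's in house 2.
By clue 7, the person in the black house is in house 2.
House 1 nationality: only Japanese fits.
By clue 1, the person who enjoys yoga is in house 2.
Clue 4 places the person who enjoys photography in house 1.
House 3's hobby must be pottery (nothing else left).
By clue 5, the person in the blue house is in house 4.
So house 3 gets orange for color.
Clue 3 places the Italian in house 4.
House 3's nationality must be Greek (nothing else left).
So: house 1 = Japanese/gray/photography, house 2 = Brazilian/black/yoga, house 3 = Greek/orange/pottery, house 4 = Italian/blue/gardening.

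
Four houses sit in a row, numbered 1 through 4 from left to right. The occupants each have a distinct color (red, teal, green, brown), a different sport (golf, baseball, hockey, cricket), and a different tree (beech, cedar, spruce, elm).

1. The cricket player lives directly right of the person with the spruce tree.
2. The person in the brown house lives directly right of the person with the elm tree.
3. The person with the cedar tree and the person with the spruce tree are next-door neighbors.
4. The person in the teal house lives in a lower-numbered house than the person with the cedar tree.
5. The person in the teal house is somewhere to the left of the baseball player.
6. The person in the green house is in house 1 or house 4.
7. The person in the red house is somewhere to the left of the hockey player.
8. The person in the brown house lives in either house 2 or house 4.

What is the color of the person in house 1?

That leaves golf as the sport for house 1.
The person in the brown house is narrowed to house 2 or 4; consider each.
Placing it in house 4 leads to a contradiction, so it's in house 2.
From clue 2, the person with the elm tree must be in house 1.
The only color still possible for house 4 is green.
The person in the red house is narrowed to house 1 or 3; consider each.
Placing it in house 1 leads to a contradiction, so it's in house 3.
Clue 7 places the hockey player in house 4.
That leaves teal as the color for house 1.
House 2 sport: only baseball fits.
House 3's sport must be cricket (nothing else left).
By clue 1, the person with the spruce tree is in house 2.
Clue 3 places the person with the cedar tree in house 3.
That leaves beech as the tree for house 4.
So: house 1 = teal/golf/elm, house 2 = brown/baseball/spruce, house 3 = red/cricket/cedar, house 4 = green/hockey/beech.

teal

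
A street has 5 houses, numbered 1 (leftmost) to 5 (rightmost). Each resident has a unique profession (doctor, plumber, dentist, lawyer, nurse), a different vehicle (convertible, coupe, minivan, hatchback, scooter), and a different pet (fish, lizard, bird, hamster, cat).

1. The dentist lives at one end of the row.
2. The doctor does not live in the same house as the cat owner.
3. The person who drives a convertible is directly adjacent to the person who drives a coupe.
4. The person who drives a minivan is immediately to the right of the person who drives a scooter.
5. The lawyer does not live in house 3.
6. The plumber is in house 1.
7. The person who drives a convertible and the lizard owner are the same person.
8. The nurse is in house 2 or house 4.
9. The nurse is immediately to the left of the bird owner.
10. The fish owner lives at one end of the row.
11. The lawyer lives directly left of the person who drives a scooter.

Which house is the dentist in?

By clue 6, the plumber is in house 1.
So house 2 gets lawyer for profession.
House 3's profession must be doctor (nothing else left).
The only profession still possible for house 4 is nurse.
House 5's profession must be dentist (nothing else left).
The bird owner is in house 5 (clue 9).
By clue 11, the person who drives a scooter is in house 3.
So house 4 gets minivan for vehicle.
So house 1 gets fish for pet.
So house 3 gets hamster for pet.
From clue 7, the person who drives a convertible must be in house 2.
Clue 7 places the lizard owner in house 2.
So house 1 gets coupe for vehicle.
House 5's vehicle must be hatchback (nothing else left).
That leaves cat as the pet for house 4.
So: house 1 = plumber/coupe/fish, house 2 = lawyer/convertible/lizard, house 3 = doctor/scooter/hamster, house 4 = nurse/minivan/cat, house 5 = dentist/hatchback/bird.

5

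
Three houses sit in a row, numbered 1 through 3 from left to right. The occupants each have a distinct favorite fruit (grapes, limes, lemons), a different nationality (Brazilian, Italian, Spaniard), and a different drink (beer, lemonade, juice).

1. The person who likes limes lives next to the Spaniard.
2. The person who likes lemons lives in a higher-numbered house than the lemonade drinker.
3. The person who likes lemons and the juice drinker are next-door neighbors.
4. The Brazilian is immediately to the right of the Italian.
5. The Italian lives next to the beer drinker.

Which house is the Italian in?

2

The person who likes lemons is narrowed to house 2 or 3; consider each.
Placing it in house 2 leads to a contradiction, so it's in house 3.
Clue 3: the juice drinker is in house 2.
So house 3 gets beer for drink.
By clue 5, the Italian is in house 2.
So house 1 gets Spaniard for nationality.
House 3 nationality: only Brazilian fits.
The only drink still possible for house 1 is lemonade.
The person who likes limes is in house 2 (clue 1).
The only favorite fruit still possible for house 1 is grapes.
So: house 1 = grapes/Spaniard/lemonade, house 2 = limes/Italian/juice, house 3 = lemons/Brazilian/beer.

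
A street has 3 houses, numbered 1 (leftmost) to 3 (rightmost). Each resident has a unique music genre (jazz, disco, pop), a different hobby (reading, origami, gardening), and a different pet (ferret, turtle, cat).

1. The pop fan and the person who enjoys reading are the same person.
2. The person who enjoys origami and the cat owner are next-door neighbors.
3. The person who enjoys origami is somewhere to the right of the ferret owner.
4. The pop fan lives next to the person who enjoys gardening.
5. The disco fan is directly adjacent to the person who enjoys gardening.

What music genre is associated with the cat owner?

The person who enjoys origami is narrowed to house 2 or 3; consider each.
Placing it in house 2 leads to a contradiction, so it's in house 3.
By clue 2, the cat owner is in house 2.
House 3 pet: only turtle fits.
House 1 pet: only ferret fits.
The pop fan is narrowed to house 1 or 2; consider each.
Placing it in house 2 leads to a contradiction, so it's in house 1.
The person who enjoys reading is in house 1 (clue 1).
The person who enjoys gardening is in house 2 (clue 4).
House 2 music genre: only jazz fits.
House 3's music genre must be disco (nothing else left).
So: house 1 = pop/reading/ferret, house 2 = jazz/gardening/cat, house 3 = disco/origami/turtle.

jazz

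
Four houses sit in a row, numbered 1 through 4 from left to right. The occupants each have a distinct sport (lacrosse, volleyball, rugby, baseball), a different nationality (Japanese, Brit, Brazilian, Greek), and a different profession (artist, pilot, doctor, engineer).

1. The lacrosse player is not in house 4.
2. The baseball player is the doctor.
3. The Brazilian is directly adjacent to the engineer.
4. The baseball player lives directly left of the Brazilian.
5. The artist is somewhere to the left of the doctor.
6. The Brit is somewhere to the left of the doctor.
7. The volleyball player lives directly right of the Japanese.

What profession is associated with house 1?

The baseball player is narrowed to house 2 or 3; consider each.
Placing it in house 3 leads to a contradiction, so it's in house 2.
Clue 2 places the doctor in house 2.
Clue 4 places the Brazilian in house 3.
Clue 5 places the artist in house 1.
From clue 6, the Brit must be in house 1.
The only nationality still possible for house 4 is Greek.
Clue 3 places the engineer in house 4.
Clue 7 places the volleyball player in house 3.
House 4 sport: only rugby fits.
House 2 nationality: only Japanese fits.
House 3 profession: only pilot fits.
So house 1 gets lacrosse for sport.
So: house 1 = lacrosse/Brit/artist, house 2 = baseball/Japanese/doctor, house 3 = volleyball/Brazilian/pilot, house 4 = rugby/Greek/engineer.

artist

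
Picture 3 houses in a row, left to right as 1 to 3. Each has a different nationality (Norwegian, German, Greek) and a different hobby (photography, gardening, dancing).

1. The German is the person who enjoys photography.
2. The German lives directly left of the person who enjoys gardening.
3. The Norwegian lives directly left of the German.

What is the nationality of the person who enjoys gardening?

Clue 3: the Norwegian is in house 1.
By clue 3, the German is in house 2.
That leaves Greek as the nationality for house 3.
Clue 1 places the person who enjoys photography in house 2.
Clue 2 places the person who enjoys gardening in house 3.
So house 1 gets dancing for hobby.
So: house 1 = Norwegian/dancing, house 2 = German/photography, house 3 = Greek/gardening.

Greek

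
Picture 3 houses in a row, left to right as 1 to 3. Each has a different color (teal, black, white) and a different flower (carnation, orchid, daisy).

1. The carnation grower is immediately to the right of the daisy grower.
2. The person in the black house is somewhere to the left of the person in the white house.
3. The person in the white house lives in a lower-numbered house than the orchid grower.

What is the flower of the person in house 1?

daisy

Clue 3: the person in the white house is in house 2.
The orchid grower is in house 3 (clue 3).
So house 3 gets teal for color.
House 1's flower must be daisy (nothing else left).
House 2 flower: only carnation fits.
That leaves black as the color for house 1.
So: house 1 = black/daisy, house 2 = white/carnation, house 3 = teal/orchid.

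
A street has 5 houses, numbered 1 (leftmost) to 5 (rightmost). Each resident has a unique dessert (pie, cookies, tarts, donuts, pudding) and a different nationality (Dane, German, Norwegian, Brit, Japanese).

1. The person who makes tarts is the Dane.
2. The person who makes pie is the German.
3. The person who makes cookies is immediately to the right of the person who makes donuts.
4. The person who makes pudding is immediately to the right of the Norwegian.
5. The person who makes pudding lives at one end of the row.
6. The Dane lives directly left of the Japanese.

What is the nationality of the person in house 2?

Dane

By clue 5, the person who makes pudding is in house 5.
By clue 4, the Norwegian is in house 4.
So house 4 gets cookies for dessert.
That leaves Brit as the nationality for house 5.
By clue 3, the person who makes donuts is in house 3.
House 3's nationality must be Japanese (nothing else left).
By clue 6, the Dane is in house 2.
House 1 nationality: only German fits.
From clue 1, the person who makes tarts must be in house 2.
Clue 2: the person who makes pie is in house 1.
So: house 1 = pie/German, house 2 = tarts/Dane, house 3 = donuts/Japanese, house 4 = cookies/Norwegian, house 5 = pudding/Brit.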